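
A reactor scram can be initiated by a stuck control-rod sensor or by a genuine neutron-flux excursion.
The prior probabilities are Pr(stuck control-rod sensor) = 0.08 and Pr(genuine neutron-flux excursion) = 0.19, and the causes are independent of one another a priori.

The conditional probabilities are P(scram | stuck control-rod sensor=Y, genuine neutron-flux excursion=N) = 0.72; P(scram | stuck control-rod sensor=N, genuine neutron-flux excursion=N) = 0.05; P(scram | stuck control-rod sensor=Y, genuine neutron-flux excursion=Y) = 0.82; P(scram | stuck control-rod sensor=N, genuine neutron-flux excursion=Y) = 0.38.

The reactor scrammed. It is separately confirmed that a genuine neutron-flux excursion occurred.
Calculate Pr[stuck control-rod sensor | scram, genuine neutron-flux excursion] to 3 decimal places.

Pr[stuck control-rod sensor | scram, genuine neutron-flux excursion] ≈ 0.158

P(scram | genuine neutron-flux excursion) = 0.38*0.92 + 0.82*0.08 = 0.349600 + 0.065600 = 0.415200
The stuck control-rod sensor-present share is 0.82*0.08 = 0.065600.
P(stuck control-rod sensor | scram, genuine neutron-flux excursion) = 0.065600 / 0.415200 ≈ 0.158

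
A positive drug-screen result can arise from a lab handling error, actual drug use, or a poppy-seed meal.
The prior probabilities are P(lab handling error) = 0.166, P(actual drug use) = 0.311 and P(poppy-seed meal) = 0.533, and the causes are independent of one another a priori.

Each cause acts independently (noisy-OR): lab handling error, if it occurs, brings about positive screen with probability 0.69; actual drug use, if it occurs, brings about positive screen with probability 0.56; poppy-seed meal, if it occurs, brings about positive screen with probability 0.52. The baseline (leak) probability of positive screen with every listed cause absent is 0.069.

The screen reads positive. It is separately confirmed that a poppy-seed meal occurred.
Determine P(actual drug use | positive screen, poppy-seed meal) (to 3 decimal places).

P(actual drug use | positive screen, poppy-seed meal) ≈ 0.382

Under noisy-OR, P(positive screen | causes) = 1 − (1−0.069)·∏(1−qᵢ) over the active causes.
Sum P(positive screen|·) weighted by the priors over the 4 (lab handling error, actual drug use) configurations:
  P(positive screen | poppy-seed meal) = 0.55312×0.834×0.689 + 0.803373×0.834×0.311 + 0.861467×0.166×0.689 + 0.939046×0.166×0.311
        = 0.317837 + 0.208374 + 0.098529 + 0.048479 = 0.673219
The terms with actual drug use present sum to 0.256853, so
  P(actual drug use | positive screen, poppy-seed meal) = 0.256853 / 0.673219 ≈ 0.382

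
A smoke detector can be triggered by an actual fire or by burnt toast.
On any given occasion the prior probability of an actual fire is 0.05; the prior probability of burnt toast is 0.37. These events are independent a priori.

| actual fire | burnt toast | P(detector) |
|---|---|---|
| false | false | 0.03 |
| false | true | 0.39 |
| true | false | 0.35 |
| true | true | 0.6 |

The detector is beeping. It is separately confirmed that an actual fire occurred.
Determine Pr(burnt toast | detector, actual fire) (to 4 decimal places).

P(detector | actual fire) = 0.35×0.63 + 0.6×0.37 = 0.220500 + 0.222000 = 0.442500
Restricting to configurations with burnt toast present: 0.6×0.37 = 0.222000.
P(burnt toast | detector, actual fire) = 0.222000 / 0.442500 ≈ 0.5017

Pr(burnt toast | detector, actual fire) ≈ 0.5017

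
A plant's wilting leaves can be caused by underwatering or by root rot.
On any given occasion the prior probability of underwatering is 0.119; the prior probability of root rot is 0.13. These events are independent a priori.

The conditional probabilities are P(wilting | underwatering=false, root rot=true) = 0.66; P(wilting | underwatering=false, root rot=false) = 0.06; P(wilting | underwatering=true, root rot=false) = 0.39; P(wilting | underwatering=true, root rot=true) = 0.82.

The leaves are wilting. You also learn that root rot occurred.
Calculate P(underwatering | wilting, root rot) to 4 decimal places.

P(underwatering | wilting, root rot) ≈ 0.1437

For the numerator, keep only underwatering=true terms: 0.82*0.119 = 0.097580
Denominator P(wilting | root rot): 0.66*0.881 + 0.82*0.119 = 0.679040
P(underwatering | wilting, root rot) = 0.097580/0.679040 ≈ 0.1437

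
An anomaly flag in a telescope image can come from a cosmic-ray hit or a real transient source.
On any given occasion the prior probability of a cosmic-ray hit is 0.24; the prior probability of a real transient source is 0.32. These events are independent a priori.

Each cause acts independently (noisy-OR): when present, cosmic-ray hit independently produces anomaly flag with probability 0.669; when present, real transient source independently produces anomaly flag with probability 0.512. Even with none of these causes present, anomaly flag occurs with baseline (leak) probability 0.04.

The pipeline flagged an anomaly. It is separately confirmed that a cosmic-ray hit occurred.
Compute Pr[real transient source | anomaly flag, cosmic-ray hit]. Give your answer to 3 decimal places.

Pr[real transient source | anomaly flag, cosmic-ray hit] ≈ 0.368

Under noisy-OR, P(anomaly flag | causes) = 1 − (1−0.04)·∏(1−qᵢ) over the active causes.
Enumerate both values of real transient source and weight by the priors:
  P(anomaly flag | cosmic-ray hit) = 0.68224·0.68 + 0.844933·0.32
        = 0.463923 + 0.270379 = 0.734302
Keeping only the real transient source-present terms gives 0.270379, so
  P(real transient source | anomaly flag, cosmic-ray hit) = 0.270379 / 0.734302 ≈ 0.368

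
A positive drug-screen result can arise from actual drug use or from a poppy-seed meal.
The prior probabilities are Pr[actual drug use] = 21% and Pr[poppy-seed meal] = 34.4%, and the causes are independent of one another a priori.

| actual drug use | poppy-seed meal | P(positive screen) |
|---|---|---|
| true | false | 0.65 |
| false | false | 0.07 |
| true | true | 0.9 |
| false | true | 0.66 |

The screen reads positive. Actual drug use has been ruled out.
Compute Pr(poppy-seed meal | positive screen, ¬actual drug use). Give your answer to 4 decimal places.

P(positive screen | ¬actual drug use) = 0.07×0.656 + 0.66×0.344 = 0.045920 + 0.227040 = 0.272960
Restricting to configurations with poppy-seed meal present: 0.66×0.344 = 0.227040.
P(poppy-seed meal | positive screen, ¬actual drug use) = 0.227040 / 0.272960 ≈ 0.8318

Pr(poppy-seed meal | positive screen, ¬actual drug use) ≈ 0.8318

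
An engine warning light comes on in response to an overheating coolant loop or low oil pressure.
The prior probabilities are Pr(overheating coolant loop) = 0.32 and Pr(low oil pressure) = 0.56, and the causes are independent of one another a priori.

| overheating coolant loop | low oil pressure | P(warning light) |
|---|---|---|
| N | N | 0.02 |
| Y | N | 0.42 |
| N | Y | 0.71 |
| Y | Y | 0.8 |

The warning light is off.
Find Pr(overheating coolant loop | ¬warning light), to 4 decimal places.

P(¬warning light) = 0.98*0.68*0.44 + 0.29*0.68*0.56 + 0.58*0.32*0.44 + 0.2*0.32*0.56 = 0.293216 + 0.110432 + 0.081664 + 0.035840 = 0.521152
The overheating coolant loop-present share is 0.081664 + 0.035840 = 0.117504.
P(overheating coolant loop | ¬warning light) = 0.117504 / 0.521152 ≈ 0.2255

Pr(overheating coolant loop | ¬warning light) ≈ 0.2255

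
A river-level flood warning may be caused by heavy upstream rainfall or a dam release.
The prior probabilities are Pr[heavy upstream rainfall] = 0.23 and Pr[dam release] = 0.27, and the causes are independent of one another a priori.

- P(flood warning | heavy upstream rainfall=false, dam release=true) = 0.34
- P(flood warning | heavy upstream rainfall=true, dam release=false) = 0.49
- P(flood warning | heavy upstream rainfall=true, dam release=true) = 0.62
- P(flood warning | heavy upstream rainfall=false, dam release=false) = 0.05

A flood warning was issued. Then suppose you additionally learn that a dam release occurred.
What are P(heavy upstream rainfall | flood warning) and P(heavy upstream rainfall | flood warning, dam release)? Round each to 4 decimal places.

P(heavy upstream rainfall | flood warning) ≈ 0.5501; P(heavy upstream rainfall | flood warning, dam release) ≈ 0.3526

P(flood warning) = 0.05×0.77×0.73 + 0.34×0.77×0.27 + 0.49×0.23×0.73 + 0.62×0.23×0.27 = 0.028105 + 0.070686 + 0.082271 + 0.038502 = 0.219564
The heavy upstream rainfall-present share is 0.082271 + 0.038502 = 0.120773.
P(heavy upstream rainfall | flood warning) = 0.120773 / 0.219564 ≈ 0.5501

Now condition on the additional information:
For the numerator, keep only heavy upstream rainfall=true terms: 0.62*0.23 = 0.142600
Normalizer over all consistent configurations: 0.34*0.77 + 0.62*0.23 = 0.404400
P(heavy upstream rainfall | flood warning, dam release) = 0.142600/0.404400 ≈ 0.3526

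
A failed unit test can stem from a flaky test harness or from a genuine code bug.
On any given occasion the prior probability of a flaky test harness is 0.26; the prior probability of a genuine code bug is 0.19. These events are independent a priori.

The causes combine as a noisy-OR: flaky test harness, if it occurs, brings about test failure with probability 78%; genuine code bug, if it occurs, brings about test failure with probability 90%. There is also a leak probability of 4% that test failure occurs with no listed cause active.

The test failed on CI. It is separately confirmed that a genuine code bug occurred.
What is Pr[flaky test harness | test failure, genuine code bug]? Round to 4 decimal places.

Under noisy-OR, P(test failure | causes) = 1 − (1−0.04)·∏(1−qᵢ) over the active causes.
P(test failure | genuine code bug) = 0.904×0.74 + 0.97888×0.26 = 0.668960 + 0.254509 = 0.923469
Restricting to configurations with flaky test harness present: 0.97888×0.26 = 0.254509.
Hence the posterior is 0.254509/0.923469 ≈ 0.2756.

Pr[flaky test harness | test failure, genuine code bug] ≈ 0.2756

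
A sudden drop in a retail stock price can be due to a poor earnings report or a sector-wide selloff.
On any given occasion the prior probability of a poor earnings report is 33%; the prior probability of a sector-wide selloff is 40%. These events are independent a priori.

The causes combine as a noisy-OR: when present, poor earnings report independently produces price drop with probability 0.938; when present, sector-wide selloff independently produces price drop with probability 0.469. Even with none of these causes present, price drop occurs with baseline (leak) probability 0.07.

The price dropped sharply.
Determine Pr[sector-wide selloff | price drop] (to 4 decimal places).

Pr[sector-wide selloff | price drop] ≈ 0.5511

Under noisy-OR, P(price drop | causes) = 1 − (1−0.07)·∏(1−qᵢ) over the active causes.
P(price drop) = 0.07·0.67·0.6 + 0.50617·0.67·0.4 + 0.94234·0.33·0.6 + 0.969383·0.33·0.4 = 0.028140 + 0.135654 + 0.186583 + 0.127959 = 0.478336
Of this, 0.263613 comes from 0.135654 + 0.127959 (the sector-wide selloff=true cases).
P(sector-wide selloff | price drop) = 0.263613 / 0.478336 ≈ 0.5511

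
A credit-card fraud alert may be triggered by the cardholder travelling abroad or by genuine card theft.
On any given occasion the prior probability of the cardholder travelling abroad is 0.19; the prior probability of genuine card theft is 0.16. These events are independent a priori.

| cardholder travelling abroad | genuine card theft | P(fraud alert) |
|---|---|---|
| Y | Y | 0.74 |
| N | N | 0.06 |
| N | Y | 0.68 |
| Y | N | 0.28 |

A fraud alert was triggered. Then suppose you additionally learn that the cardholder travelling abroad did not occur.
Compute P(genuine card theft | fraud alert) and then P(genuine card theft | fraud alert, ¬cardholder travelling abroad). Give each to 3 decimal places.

P(genuine card theft | fraud alert) ≈ 0.564; P(genuine card theft | fraud alert, ¬cardholder travelling abroad) ≈ 0.683

For the numerator, keep only genuine card theft=true terms: 0.088128 + 0.022496 = 0.110624
The normalizing constant is 0.06*0.81*0.84 + 0.68*0.81*0.16 + 0.28*0.19*0.84 + 0.74*0.19*0.16 = 0.196136
Posterior = 0.110624 / 0.196136 ≈ 0.564

Now also conditioning on cardholder travelling abroad≠true:
P(fraud alert | ¬cardholder travelling abroad) = 0.06*0.84 + 0.68*0.16 = 0.050400 + 0.108800 = 0.159200
Restricting to configurations with genuine card theft present: 0.68*0.16 = 0.108800.
So P(genuine card theft | fraud alert, ¬cardholder travelling abroad) = 0.108800/0.159200 ≈ 0.683.
Ruling out cardholder travelling abroad raises the posterior on genuine card theft — the flip side of explaining away.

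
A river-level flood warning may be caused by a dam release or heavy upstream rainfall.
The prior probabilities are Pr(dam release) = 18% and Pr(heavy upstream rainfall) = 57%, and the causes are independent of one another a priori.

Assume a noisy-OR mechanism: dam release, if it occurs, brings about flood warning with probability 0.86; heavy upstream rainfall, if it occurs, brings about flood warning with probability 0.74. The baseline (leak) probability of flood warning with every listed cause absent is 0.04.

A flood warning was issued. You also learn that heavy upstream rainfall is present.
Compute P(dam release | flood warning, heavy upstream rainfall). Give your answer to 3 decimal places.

P(dam release | flood warning, heavy upstream rainfall) ≈ 0.220

Under noisy-OR, P(flood warning | causes) = 1 − (1−0.04)·∏(1−qᵢ) over the active causes.
P(flood warning | heavy upstream rainfall) = 0.7504·0.82 + 0.965056·0.18 = 0.615328 + 0.173710 = 0.789038
Restricting to configurations with dam release present: 0.965056·0.18 = 0.173710.
So P(dam release | flood warning, heavy upstream rainfall) = 0.173710/0.789038 ≈ 0.220.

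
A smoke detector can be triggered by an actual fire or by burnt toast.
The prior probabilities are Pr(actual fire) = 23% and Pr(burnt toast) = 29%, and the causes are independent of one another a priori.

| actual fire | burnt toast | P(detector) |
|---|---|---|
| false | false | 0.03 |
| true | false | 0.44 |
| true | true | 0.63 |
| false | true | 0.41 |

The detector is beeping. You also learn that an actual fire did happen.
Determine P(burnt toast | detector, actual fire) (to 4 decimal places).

P(burnt toast | detector, actual fire) ≈ 0.3690

Enumerate both values of burnt toast and weight by the priors:
  P(detector | actual fire) = 0.44·0.71 + 0.63·0.29
        = 0.312400 + 0.182700 = 0.495100
The terms with burnt toast present sum to 0.182700, so
  P(burnt toast | detector, actual fire) = 0.182700 / 0.495100 ≈ 0.3690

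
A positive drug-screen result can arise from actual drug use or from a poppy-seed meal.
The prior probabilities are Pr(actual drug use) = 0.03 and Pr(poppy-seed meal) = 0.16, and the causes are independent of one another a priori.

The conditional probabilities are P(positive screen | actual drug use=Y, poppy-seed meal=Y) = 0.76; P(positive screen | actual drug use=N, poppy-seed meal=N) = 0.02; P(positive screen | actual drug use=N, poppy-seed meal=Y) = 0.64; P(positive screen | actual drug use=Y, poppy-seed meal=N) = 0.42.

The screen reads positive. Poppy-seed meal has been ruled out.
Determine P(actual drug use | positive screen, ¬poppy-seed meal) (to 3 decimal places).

P(actual drug use | positive screen, ¬poppy-seed meal) ≈ 0.394

By total probability over both values of actual drug use:
  P(positive screen | ¬poppy-seed meal) = 0.02×0.97 + 0.42×0.03
        = 0.019400 + 0.012600 = 0.032000
Keeping only the actual drug use-present terms gives 0.012600, so
  P(actual drug use | positive screen, ¬poppy-seed meal) = 0.012600 / 0.032000 ≈ 0.394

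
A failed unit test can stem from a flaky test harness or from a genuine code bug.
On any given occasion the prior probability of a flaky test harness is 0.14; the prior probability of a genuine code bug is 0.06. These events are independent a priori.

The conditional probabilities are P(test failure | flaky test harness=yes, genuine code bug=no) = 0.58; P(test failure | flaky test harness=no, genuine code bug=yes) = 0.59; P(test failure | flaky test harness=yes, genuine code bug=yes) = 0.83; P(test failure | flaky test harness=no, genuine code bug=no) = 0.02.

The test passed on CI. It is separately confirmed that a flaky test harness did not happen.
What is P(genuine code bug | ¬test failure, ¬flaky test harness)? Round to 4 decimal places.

P(¬test failure | ¬flaky test harness) = 0.98×0.94 + 0.41×0.06 = 0.921200 + 0.024600 = 0.945800
Restricting to configurations with genuine code bug present: 0.41×0.06 = 0.024600.
P(genuine code bug | ¬test failure, ¬flaky test harness) = 0.024600 / 0.945800 ≈ 0.0260

P(genuine code bug | ¬test failure, ¬flaky test harness) ≈ 0.0260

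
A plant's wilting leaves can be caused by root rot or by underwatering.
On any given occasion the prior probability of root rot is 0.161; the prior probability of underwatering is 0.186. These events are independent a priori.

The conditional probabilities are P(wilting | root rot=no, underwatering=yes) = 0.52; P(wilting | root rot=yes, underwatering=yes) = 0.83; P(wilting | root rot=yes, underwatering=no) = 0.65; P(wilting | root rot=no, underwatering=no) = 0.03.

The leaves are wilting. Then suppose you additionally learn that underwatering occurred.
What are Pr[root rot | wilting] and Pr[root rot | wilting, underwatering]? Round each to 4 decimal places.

Pr[root rot | wilting] ≈ 0.5199; Pr[root rot | wilting, underwatering] ≈ 0.2345

Numerator (weight on configurations with root rot): 0.085185 + 0.024855 = 0.110040
Normalizer over all consistent configurations: 0.03×0.839×0.814 + 0.52×0.839×0.186 + 0.65×0.161×0.814 + 0.83×0.161×0.186 = 0.211676
P(root rot | wilting) = 0.110040/0.211676 ≈ 0.5199

Now also conditioning on underwatering=true:
Sum P(wilting|·) weighted by the priors over both values of root rot:
  P(wilting | underwatering) = 0.52·0.839 + 0.83·0.161
        = 0.436280 + 0.133630 = 0.569910
The terms with root rot present sum to 0.133630, so
  P(root rot | wilting, underwatering) = 0.133630 / 0.569910 ≈ 0.2345
This is intercausal reasoning (explaining away): once underwatering accounts for the wilting, root rot becomes less likely.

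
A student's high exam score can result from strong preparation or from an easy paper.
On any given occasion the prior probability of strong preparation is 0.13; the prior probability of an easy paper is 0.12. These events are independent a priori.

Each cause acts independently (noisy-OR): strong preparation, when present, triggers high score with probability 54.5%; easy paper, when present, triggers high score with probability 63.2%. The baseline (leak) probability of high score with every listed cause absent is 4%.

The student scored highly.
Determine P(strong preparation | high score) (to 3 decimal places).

P(strong preparation | high score) ≈ 0.441

Under noisy-OR, P(high score | causes) = 1 − (1−0.04)·∏(1−qᵢ) over the active causes.
Numerator (weight on configurations with strong preparation): 0.064430 + 0.013092 = 0.077522
Normalizer over all consistent configurations: 0.04×0.87×0.88 + 0.64672×0.87×0.12 + 0.5632×0.13×0.88 + 0.839258×0.13×0.12 = 0.175664
Posterior = 0.077522 / 0.175664 ≈ 0.441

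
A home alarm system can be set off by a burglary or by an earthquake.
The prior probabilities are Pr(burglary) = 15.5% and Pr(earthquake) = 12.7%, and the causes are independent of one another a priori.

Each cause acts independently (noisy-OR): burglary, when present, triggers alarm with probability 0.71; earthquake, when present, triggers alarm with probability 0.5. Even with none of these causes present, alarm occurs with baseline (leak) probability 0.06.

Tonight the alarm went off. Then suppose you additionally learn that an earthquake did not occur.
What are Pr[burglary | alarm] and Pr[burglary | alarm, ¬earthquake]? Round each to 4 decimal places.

Under noisy-OR, P(alarm | causes) = 1 − (1−0.06)·∏(1−qᵢ) over the active causes.
P(alarm) = 0.06·0.845·0.873 + 0.53·0.845·0.127 + 0.7274·0.155·0.873 + 0.8637·0.155·0.127 = 0.044261 + 0.056877 + 0.098428 + 0.017002 = 0.216568
The burglary-present share is 0.098428 + 0.017002 = 0.115430.
Hence the posterior is 0.115430/0.216568 ≈ 0.5330.

With the extra evidence:
Sum P(alarm|·) weighted by the priors over both values of burglary:
  P(alarm | ¬earthquake) = 0.06×0.845 + 0.7274×0.155
        = 0.050700 + 0.112747 = 0.163447
Keeping only the burglary-present terms gives 0.112747, so
  P(burglary | alarm, ¬earthquake) = 0.112747 / 0.163447 ≈ 0.6898
With earthquake excluded, burglary must carry more of the explanatory weight for the alarm.

Pr[burglary | alarm] ≈ 0.5330; Pr[burglary | alarm, ¬earthquake] ≈ 0.6898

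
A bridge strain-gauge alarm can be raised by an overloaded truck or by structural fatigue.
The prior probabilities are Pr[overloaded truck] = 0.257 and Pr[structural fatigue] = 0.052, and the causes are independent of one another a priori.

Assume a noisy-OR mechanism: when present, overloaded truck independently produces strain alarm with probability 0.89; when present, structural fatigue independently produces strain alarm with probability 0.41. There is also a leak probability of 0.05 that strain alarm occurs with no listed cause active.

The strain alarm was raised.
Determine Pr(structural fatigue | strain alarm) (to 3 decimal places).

Pr(structural fatigue | strain alarm) ≈ 0.104

Under noisy-OR, P(strain alarm | causes) = 1 − (1−0.05)·∏(1−qᵢ) over the active causes.
Numerator (weight on configurations with structural fatigue): 0.016981 + 0.012540 = 0.029521
Denominator P(strain alarm): 0.05×0.743×0.948 + 0.4395×0.743×0.052 + 0.8955×0.257×0.948 + 0.938345×0.257×0.052 = 0.282915
P(structural fatigue | strain alarm) = 0.029521/0.282915 ≈ 0.104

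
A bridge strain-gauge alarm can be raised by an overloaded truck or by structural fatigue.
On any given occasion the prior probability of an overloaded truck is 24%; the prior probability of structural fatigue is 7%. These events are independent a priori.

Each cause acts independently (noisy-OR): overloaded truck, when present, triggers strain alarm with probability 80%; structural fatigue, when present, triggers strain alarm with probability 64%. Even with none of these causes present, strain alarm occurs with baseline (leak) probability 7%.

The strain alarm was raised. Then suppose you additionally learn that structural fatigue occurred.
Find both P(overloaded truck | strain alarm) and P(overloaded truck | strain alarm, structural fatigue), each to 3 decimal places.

Under noisy-OR, P(strain alarm | causes) = 1 − (1−0.07)·∏(1−qᵢ) over the active causes.
Sum P(strain alarm|·) weighted by the priors over the 4 (overloaded truck, structural fatigue) configurations:
  P(strain alarm) = 0.07·0.76·0.93 + 0.6652·0.76·0.07 + 0.814·0.24·0.93 + 0.93304·0.24·0.07
        = 0.049476 + 0.035389 + 0.181685 + 0.015675 = 0.282225
The terms with overloaded truck present sum to 0.197360, so
  P(overloaded truck | strain alarm) = 0.197360 / 0.282225 ≈ 0.699

Now also conditioning on structural fatigue=true:
P(strain alarm | structural fatigue) = 0.6652·0.76 + 0.93304·0.24 = 0.505552 + 0.223930 = 0.729482
Restricting to configurations with overloaded truck present: 0.93304·0.24 = 0.223930.
So P(overloaded truck | strain alarm, structural fatigue) = 0.223930/0.729482 ≈ 0.307.
This is intercausal reasoning (explaining away): once structural fatigue accounts for the strain alarm, overloaded truck becomes less likely.

P(overloaded truck | strain alarm) ≈ 0.699; P(overloaded truck | strain alarm, structural fatigue) ≈ 0.307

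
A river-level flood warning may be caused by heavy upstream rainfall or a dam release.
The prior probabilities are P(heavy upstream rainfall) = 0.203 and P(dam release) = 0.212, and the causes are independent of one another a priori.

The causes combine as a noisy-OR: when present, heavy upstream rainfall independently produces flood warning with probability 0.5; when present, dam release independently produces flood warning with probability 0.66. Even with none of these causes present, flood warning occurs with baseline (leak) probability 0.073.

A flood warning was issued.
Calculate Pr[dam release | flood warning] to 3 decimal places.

Pr[dam release | flood warning] ≈ 0.536

Under noisy-OR, P(flood warning | causes) = 1 − (1−0.073)·∏(1−qᵢ) over the active causes.
P(flood warning) = 0.073×0.797×0.788 + 0.68482×0.797×0.212 + 0.5365×0.203×0.788 + 0.84241×0.203×0.212 = 0.045847 + 0.115710 + 0.085821 + 0.036254 = 0.283632
Of this, 0.151964 comes from 0.115710 + 0.036254 (the dam release=true cases).
Hence the posterior is 0.151964/0.283632 ≈ 0.536.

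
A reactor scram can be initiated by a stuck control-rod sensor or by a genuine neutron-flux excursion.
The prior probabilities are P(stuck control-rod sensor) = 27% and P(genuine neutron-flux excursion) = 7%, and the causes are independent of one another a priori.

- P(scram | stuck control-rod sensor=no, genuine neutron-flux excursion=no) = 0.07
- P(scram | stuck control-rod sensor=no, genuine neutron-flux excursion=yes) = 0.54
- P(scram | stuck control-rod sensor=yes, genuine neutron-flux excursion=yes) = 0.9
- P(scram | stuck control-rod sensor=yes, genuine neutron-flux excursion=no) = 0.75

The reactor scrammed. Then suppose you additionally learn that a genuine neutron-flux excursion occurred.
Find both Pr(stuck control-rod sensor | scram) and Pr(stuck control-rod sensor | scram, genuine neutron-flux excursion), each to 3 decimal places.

Pr(stuck control-rod sensor | scram) ≈ 0.732; Pr(stuck control-rod sensor | scram, genuine neutron-flux excursion) ≈ 0.381

For the numerator, keep only stuck control-rod sensor=true terms: 0.188325 + 0.017010 = 0.205335
The normalizing constant is 0.07*0.73*0.93 + 0.54*0.73*0.07 + 0.75*0.27*0.93 + 0.9*0.27*0.07 = 0.280452
P(stuck control-rod sensor | scram) = 0.205335/0.280452 ≈ 0.732

Now condition on the additional information:
Numerator (weight on configurations with stuck control-rod sensor): 0.9*0.27 = 0.243000
Denominator P(scram | genuine neutron-flux excursion): 0.54*0.73 + 0.9*0.27 = 0.637200
Posterior = 0.243000 / 0.637200 ≈ 0.381
This is intercausal reasoning (explaining away): once genuine neutron-flux excursion accounts for the scram, stuck control-rod sensor becomes less likely.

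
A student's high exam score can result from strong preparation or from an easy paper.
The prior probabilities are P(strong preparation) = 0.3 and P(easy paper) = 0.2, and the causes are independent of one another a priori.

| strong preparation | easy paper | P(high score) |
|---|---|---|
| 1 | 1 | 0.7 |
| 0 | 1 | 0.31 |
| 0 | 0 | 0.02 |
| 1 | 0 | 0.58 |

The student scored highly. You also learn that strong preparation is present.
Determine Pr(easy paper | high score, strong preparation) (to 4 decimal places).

Pr(easy paper | high score, strong preparation) ≈ 0.2318

Numerator (weight on configurations with easy paper): 0.7*0.2 = 0.140000
Normalizer over all consistent configurations: 0.58*0.8 + 0.7*0.2 = 0.604000
P(easy paper | high score, strong preparation) = 0.140000/0.604000 ≈ 0.2318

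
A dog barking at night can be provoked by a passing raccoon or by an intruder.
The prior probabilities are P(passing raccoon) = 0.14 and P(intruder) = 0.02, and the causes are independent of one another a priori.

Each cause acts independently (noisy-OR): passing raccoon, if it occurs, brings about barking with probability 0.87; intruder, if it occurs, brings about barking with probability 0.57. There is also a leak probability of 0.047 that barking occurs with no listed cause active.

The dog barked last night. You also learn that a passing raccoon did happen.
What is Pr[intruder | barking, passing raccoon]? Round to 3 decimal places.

Under noisy-OR, P(barking | causes) = 1 − (1−0.047)·∏(1−qᵢ) over the active causes.
P(barking | passing raccoon) = 0.87611*0.98 + 0.946727*0.02 = 0.858588 + 0.018935 = 0.877523
Restricting to configurations with intruder present: 0.946727*0.02 = 0.018935.
So P(intruder | barking, passing raccoon) = 0.018935/0.877523 ≈ 0.022.

Pr[intruder | barking, passing raccoon] ≈ 0.022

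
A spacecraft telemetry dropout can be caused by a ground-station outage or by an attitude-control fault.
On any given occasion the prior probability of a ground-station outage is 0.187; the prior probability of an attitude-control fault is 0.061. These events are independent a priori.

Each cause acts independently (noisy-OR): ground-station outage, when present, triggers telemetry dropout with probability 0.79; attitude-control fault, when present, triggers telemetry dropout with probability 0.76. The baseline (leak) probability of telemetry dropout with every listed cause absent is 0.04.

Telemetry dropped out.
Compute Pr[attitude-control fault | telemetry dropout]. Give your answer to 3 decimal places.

Pr[attitude-control fault | telemetry dropout] ≈ 0.223

Under noisy-OR, P(telemetry dropout | causes) = 1 − (1−0.04)·∏(1−qᵢ) over the active causes.
For the numerator, keep only attitude-control fault=true terms: 0.038167 + 0.010855 = 0.049022
Denominator P(telemetry dropout): 0.04·0.813·0.939 + 0.7696·0.813·0.061 + 0.7984·0.187·0.939 + 0.951616·0.187·0.061 = 0.219751
Posterior = 0.049022 / 0.219751 ≈ 0.223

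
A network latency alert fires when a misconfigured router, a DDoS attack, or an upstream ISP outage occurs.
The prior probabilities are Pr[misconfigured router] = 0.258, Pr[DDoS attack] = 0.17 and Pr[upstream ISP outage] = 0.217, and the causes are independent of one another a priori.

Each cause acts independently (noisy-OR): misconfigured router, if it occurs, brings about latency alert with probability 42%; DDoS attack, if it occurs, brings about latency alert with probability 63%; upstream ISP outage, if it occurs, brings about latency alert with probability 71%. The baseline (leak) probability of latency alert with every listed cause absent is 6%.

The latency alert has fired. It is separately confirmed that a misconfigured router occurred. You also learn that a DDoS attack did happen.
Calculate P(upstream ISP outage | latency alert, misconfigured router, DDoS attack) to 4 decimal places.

P(upstream ISP outage | latency alert, misconfigured router, DDoS attack) ≈ 0.2463

Under noisy-OR, P(latency alert | causes) = 1 − (1−0.06)·∏(1−qᵢ) over the active causes.
P(latency alert | misconfigured router, DDoS attack) = 0.798276·0.783 + 0.9415·0.217 = 0.625050 + 0.204306 = 0.829356
Restricting to configurations with upstream ISP outage present: 0.9415·0.217 = 0.204306.
Hence the posterior is 0.204306/0.829356 ≈ 0.2463.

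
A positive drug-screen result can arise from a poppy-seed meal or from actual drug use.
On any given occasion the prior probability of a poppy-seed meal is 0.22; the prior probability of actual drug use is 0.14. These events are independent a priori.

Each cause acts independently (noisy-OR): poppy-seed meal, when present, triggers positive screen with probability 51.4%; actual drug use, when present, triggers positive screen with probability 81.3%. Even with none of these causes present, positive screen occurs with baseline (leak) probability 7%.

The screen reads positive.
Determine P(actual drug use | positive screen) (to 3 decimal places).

P(actual drug use | positive screen) ≈ 0.440

Under noisy-OR, P(positive screen | causes) = 1 − (1−0.07)·∏(1−qᵢ) over the active causes.
P(positive screen) = 0.07×0.78×0.86 + 0.82609×0.78×0.14 + 0.54802×0.22×0.86 + 0.91548×0.22×0.14 = 0.046956 + 0.090209 + 0.103685 + 0.028197 = 0.269047
Restricting to configurations with actual drug use present: 0.090209 + 0.028197 = 0.118406.
So P(actual drug use | positive screen) = 0.118406/0.269047 ≈ 0.440.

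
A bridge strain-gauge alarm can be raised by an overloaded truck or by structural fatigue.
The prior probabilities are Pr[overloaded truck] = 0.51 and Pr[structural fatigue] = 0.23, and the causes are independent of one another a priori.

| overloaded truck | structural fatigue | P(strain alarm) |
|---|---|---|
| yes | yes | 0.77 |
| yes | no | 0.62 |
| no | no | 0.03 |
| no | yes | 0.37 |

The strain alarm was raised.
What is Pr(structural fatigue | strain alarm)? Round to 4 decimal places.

Sum P(strain alarm|·) weighted by the priors over the 4 (overloaded truck, structural fatigue) configurations:
  P(strain alarm) = 0.03×0.49×0.77 + 0.37×0.49×0.23 + 0.62×0.51×0.77 + 0.77×0.51×0.23
        = 0.011319 + 0.041699 + 0.243474 + 0.090321 = 0.386813
Keeping only the structural fatigue-present terms gives 0.132020, so
  P(structural fatigue | strain alarm) = 0.132020 / 0.386813 ≈ 0.3413

Pr(structural fatigue | strain alarm) ≈ 0.3413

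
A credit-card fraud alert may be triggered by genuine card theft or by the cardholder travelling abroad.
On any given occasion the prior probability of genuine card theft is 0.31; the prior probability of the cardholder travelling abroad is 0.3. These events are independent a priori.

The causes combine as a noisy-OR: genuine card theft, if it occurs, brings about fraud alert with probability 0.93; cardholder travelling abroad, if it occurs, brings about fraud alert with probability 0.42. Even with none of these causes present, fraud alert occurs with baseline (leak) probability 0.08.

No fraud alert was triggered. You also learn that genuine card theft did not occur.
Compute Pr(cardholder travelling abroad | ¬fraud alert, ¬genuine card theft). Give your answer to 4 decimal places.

Pr(cardholder travelling abroad | ¬fraud alert, ¬genuine card theft) ≈ 0.1991

Under noisy-OR, P(fraud alert | causes) = 1 − (1−0.08)·∏(1−qᵢ) over the active causes.
P(¬fraud alert | ¬genuine card theft) = 0.92·0.7 + 0.5336·0.3 = 0.644000 + 0.160080 = 0.804080
Restricting to configurations with cardholder travelling abroad present: 0.5336·0.3 = 0.160080.
P(cardholder travelling abroad | ¬fraud alert, ¬genuine card theft) = 0.160080 / 0.804080 ≈ 0.1991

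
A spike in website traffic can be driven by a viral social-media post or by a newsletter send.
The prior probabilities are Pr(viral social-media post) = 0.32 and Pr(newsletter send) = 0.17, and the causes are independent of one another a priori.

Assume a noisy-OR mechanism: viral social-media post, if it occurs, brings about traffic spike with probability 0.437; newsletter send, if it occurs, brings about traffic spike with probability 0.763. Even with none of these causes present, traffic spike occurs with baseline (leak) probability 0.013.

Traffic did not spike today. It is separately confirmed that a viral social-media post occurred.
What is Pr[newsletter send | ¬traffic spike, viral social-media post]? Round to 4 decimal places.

Pr[newsletter send | ¬traffic spike, viral social-media post] ≈ 0.0463

Under noisy-OR, P(traffic spike | causes) = 1 − (1−0.013)·∏(1−qᵢ) over the active causes.
For the numerator, keep only newsletter send=true terms: 0.131696·0.17 = 0.022388
The normalizing constant is 0.555681·0.83 + 0.131696·0.17 = 0.483603
Posterior = 0.022388 / 0.483603 ≈ 0.0463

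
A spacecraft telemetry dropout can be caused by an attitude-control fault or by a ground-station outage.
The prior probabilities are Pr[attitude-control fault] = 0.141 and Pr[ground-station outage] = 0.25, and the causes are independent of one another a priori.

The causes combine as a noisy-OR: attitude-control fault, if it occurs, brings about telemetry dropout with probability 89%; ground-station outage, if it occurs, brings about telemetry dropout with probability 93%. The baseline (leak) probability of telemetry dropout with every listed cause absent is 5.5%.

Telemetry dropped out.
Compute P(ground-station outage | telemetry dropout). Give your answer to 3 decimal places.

P(ground-station outage | telemetry dropout) ≈ 0.644

Under noisy-OR, P(telemetry dropout | causes) = 1 − (1−0.055)·∏(1−qᵢ) over the active causes.
By total probability over the 4 (attitude-control fault, ground-station outage) configurations:
  P(telemetry dropout) = 0.055×0.859×0.75 + 0.93385×0.859×0.25 + 0.89605×0.141×0.75 + 0.992723×0.141×0.25
        = 0.035434 + 0.200544 + 0.094757 + 0.034993 = 0.365728
Keeping only the ground-station outage-present terms gives 0.235537, so
  P(ground-station outage | telemetry dropout) = 0.235537 / 0.365728 ≈ 0.644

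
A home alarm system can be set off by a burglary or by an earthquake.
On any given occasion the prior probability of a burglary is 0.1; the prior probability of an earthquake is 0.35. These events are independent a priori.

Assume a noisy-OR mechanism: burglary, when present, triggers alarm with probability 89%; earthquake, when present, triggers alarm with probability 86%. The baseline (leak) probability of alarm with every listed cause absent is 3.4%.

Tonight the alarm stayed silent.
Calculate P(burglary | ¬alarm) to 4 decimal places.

Under noisy-OR, P(alarm | causes) = 1 − (1−0.034)·∏(1−qᵢ) over the active causes.
Numerator (weight on configurations with burglary): 0.006907 + 0.000521 = 0.007428
Denominator P(¬alarm): 0.966·0.9·0.65 + 0.13524·0.9·0.35 + 0.10626·0.1·0.65 + 0.014876·0.1·0.35 = 0.615139
Posterior = 0.007428 / 0.615139 ≈ 0.0121

P(burglary | ¬alarm) ≈ 0.0121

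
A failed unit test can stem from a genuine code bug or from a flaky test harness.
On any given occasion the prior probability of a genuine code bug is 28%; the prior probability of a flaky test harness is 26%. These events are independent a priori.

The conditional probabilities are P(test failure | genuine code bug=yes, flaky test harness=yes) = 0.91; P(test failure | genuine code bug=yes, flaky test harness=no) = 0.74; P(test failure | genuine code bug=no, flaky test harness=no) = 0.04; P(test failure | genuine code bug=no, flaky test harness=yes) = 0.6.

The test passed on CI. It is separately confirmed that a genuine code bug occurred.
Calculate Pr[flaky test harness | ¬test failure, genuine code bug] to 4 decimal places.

Pr[flaky test harness | ¬test failure, genuine code bug] ≈ 0.1084

Weight on flaky test harness=true, given the evidence: 0.09·0.26 = 0.023400
The normalizing constant is 0.26·0.74 + 0.09·0.26 = 0.215800
P(flaky test harness | ¬test failure, genuine code bug) = 0.023400/0.215800 ≈ 0.1084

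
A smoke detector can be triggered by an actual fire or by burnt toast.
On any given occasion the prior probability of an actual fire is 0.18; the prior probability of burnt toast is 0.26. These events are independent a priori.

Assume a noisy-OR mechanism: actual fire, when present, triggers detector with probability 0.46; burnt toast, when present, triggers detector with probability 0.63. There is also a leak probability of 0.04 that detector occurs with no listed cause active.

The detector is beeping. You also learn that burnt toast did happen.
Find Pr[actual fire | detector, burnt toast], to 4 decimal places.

Pr[actual fire | detector, burnt toast] ≈ 0.2158

Under noisy-OR, P(detector | causes) = 1 − (1−0.04)·∏(1−qᵢ) over the active causes.
Enumerate both values of actual fire and weight by the priors:
  P(detector | burnt toast) = 0.6448*0.82 + 0.808192*0.18
        = 0.528736 + 0.145475 = 0.674211
Configurations with actual fire contribute 0.145475, so
  P(actual fire | detector, burnt toast) = 0.145475 / 0.674211 ≈ 0.2158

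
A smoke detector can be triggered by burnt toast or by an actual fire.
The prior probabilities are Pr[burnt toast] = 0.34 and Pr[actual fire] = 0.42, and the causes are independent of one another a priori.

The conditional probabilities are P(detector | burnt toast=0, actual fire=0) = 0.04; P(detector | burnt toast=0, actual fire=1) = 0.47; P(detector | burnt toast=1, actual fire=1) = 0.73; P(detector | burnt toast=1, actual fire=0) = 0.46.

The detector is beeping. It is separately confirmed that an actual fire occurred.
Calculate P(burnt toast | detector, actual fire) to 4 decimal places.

P(burnt toast | detector, actual fire) ≈ 0.4445

P(detector | actual fire) = 0.47×0.66 + 0.73×0.34 = 0.310200 + 0.248200 = 0.558400
The burnt toast-present share is 0.73×0.34 = 0.248200.
Hence the posterior is 0.248200/0.558400 ≈ 0.4445.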